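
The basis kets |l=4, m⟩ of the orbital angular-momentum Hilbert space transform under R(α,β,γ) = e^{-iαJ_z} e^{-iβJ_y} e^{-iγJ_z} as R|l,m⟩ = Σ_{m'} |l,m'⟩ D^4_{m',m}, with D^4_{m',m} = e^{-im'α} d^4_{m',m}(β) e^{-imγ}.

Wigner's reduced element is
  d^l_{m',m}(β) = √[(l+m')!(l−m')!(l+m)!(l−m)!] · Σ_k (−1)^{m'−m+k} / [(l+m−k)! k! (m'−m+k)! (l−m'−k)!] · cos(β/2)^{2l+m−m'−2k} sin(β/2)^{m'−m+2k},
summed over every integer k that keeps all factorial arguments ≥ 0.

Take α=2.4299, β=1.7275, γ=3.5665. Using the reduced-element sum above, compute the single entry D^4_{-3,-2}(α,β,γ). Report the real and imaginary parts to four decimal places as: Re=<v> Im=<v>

Re=0.1216 Im=-0.4143

D^4_{-3,-2}(2.4299,1.7275,3.5665) = e^{-i·-3·2.4299}·d^4_{-3,-2}(1.7275)·e^{-i·-2·3.5665}. Compute d first:
Half-angle: c=0.649591, s=0.760284. N=√(1·5040·2·720)=2693.993318
k: max(0,(-2)−(-3))=1 … min(4+(-2),4−(-3))=2
  k=1: (−1)^0·2693.9933/(720)·0.6496^7·0.7603^1 = +0.138842
  k=2: (−1)^1·2693.9933/(240)·0.6496^5·0.7603^3 = -0.570575
d^4_{-3,-2}(1.7275) = +0.138842 -0.570575 = -0.431733
Attach z-rotation phases: D = e^{-i(-3)(2.4299)}·(-0.431733)·e^{-i(-2)(3.5665)} = +0.121606-0.414253i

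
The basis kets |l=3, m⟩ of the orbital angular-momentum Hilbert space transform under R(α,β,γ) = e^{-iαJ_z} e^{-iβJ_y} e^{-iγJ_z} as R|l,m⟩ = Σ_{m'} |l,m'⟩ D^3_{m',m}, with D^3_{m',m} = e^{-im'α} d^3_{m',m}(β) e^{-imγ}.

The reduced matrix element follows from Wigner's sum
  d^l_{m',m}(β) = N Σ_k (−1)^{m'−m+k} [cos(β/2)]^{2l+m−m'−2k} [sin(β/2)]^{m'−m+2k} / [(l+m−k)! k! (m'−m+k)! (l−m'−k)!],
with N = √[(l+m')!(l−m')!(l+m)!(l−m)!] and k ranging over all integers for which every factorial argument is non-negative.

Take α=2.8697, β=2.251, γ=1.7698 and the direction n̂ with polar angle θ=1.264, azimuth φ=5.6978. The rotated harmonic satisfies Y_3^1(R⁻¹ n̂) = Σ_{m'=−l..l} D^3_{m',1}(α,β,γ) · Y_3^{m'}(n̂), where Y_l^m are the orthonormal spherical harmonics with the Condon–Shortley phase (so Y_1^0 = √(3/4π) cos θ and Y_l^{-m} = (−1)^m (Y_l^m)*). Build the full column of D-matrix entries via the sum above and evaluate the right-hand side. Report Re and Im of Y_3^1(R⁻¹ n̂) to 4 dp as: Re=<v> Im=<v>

Need the full column D^3_{m',1} for m'=−3..3 at α=2.8697, β=2.251, γ=1.7698.
cos(β/2)=0.430725, sin(β/2)=0.902483
d^3_{-3,1}: single k=4 term ⇒ +0.476653;  D = +0.404828+0.251621i
d^3_{-2,1}: k∈[3..4] ⇒ +0.371491 -0.815447 = -0.443956;  D = +0.300267+0.327011i
d^3_{-1,1}: k∈[2..4] ⇒ +0.168202 -0.984571 +0.540299 = -0.276070;  D = -0.125249-0.246023i
d^3_{0,1}: k∈[1..3] ⇒ +0.046348 -0.610422 +0.893277 = +0.329203;  D = -0.065081-0.322706i
d^3_{1,1}: k∈[0..2] ⇒ +0.006386 -0.224269 +0.738428 = +0.520545;  D = -0.037908+0.519162i
d^3_{2,1}: k∈[0..1] ⇒ -0.042310 +0.371491 = +0.329181;  D = +0.111260-0.309809i
d^3_{3,1}: single k=0 term ⇒ +0.108574;  D = -0.062791+0.088575i
Y_3^{m'}(θ=1.264,φ=5.6978) and Σ D·Y over m':
  (+0.4048+0.2516i)·(-0.0666+0.3553i)  (+0.3003+0.3270i)·(+0.1092+0.2584i)  (-0.1252-0.2460i)·(-0.1397-0.0926i)  (-0.0651-0.3227i)·(-0.2867+0.0000i)  (-0.0379+0.5192i)·(+0.1397-0.0926i)  (+0.1113-0.3098i)·(+0.1092-0.2584i)  (-0.0628+0.0886i)·(+0.0666+0.3553i)
Y_3^1(R⁻¹ n̂) = -0.215432+0.375879i

Re=-0.2154 Im=0.3759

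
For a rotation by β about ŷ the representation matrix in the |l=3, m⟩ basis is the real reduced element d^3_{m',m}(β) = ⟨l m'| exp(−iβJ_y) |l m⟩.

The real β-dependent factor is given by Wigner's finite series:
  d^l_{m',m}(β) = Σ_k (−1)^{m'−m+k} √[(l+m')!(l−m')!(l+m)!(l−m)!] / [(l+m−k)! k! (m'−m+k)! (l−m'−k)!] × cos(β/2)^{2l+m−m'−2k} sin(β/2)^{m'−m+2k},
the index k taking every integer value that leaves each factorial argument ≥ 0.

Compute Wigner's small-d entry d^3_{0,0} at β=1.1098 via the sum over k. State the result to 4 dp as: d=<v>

d^3_{0,0}(β=1.1098) via Wigner's sum:
With c≡cos(β/2)=0.849953 and s≡sin(β/2)=0.526858, N=[6·6·6·6]^{1/2}=36.000000
k∈{0,1,2,3} keeps every argument non-negative
  k=0: (−1)^0·36.0000/(36)·0.8500^6·0.5269^0 = +0.377025
  k=1: (−1)^1·36.0000/(4)·0.8500^4·0.5269^2 = -1.303797
  k=2: (−1)^2·36.0000/(4)·0.8500^2·0.5269^4 = +0.500965
  k=3: (−1)^3·36.0000/(36)·0.8500^0·0.5269^6 = -0.021388
d^3_{0,0}(1.1098) = +0.377025 -1.303797 +0.500965 -0.021388 = -0.447195

d=-0.4472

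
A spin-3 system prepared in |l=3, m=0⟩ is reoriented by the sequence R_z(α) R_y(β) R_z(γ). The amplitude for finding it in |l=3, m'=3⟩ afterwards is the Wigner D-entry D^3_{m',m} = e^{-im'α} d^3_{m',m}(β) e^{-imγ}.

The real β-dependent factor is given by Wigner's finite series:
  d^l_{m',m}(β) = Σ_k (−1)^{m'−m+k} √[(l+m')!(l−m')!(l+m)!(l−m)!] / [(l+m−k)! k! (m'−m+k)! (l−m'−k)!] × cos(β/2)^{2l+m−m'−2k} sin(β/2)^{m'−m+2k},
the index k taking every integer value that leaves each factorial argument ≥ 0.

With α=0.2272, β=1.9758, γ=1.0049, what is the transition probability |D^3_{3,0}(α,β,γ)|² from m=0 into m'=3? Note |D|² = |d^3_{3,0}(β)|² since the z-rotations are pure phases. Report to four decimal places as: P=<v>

P=0.1884

Split into d^3_{3,0}(β=1.9758) × two z-phases.
c=cos(1.9758/2)=0.550444, s=sin(1.9758/2)=0.834872; N=√[720·1·6·6]=160.996894
k∈{0} keeps every argument non-negative
  k=0: (−1)^3·160.9969/(36)·0.5504^3·0.8349^3 = -0.434025
d^3_{3,0}(1.9758) = -0.434025
|D^3_{3,0}|² = |d^3_{3,0}(β)|² = (-0.434025)² = 0.188378 (the z-rotation phases have unit modulus)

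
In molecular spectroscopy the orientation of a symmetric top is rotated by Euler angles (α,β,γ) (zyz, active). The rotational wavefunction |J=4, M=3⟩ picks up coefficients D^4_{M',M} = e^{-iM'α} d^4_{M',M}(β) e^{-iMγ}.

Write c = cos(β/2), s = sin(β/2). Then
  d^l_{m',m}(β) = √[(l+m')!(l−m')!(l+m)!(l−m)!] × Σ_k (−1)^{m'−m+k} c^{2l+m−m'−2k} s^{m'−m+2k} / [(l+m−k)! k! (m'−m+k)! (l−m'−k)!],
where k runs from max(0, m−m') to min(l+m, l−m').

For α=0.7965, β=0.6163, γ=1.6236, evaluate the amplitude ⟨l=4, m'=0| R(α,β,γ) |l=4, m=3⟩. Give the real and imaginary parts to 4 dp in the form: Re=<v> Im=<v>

D^4_{0,3}(0.7965,0.6163,1.6236) = e^{-i·0·0.7965}·d^4_{0,3}(0.6163)·e^{-i·3·1.6236}. Compute d first:
Half-angle: c=0.952896, s=0.303296. N=√(24·24·5040·1)=1703.830978
k∈{3,4} keeps every argument non-negative
  k=3: (−1)^0·1703.8310/(144)·0.9529^5·0.3033^3 = +0.259354
  k=4: (−1)^1·1703.8310/(144)·0.9529^3·0.3033^5 = -0.026275
d^4_{0,3}(0.6163) = +0.259354 -0.026275 = +0.233080
Phases: e^{-i·(0)·0.7965}=+1.000000+0.000000i, e^{-i·(3)·1.6236}=+0.157749+0.987479i ⇒ D=+0.036768+0.230161i

Re=0.0368 Im=0.2302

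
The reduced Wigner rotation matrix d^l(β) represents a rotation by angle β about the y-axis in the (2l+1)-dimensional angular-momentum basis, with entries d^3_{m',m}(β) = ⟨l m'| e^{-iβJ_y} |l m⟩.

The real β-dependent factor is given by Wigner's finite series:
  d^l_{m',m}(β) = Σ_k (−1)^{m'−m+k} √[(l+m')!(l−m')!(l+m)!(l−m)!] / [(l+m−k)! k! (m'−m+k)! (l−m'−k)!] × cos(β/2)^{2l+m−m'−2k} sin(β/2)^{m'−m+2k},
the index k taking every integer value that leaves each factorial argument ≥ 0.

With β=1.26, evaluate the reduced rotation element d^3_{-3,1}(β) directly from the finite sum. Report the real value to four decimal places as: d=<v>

d^3_{-3,1}(β=1.26) via Wigner's sum:
With c≡cos(β/2)=0.808028 and s≡sin(β/2)=0.589145, N=[1·720·24·2]^{1/2}=185.903201
k: max(0,(1)−(-3))=4 … min(3+(1),3−(-3))=4
  k=4: (−1)^0·185.9032/(48)·0.8080^2·0.5891^4 = +0.304639
d^3_{-3,1}(1.26) = +0.304639

d=0.3046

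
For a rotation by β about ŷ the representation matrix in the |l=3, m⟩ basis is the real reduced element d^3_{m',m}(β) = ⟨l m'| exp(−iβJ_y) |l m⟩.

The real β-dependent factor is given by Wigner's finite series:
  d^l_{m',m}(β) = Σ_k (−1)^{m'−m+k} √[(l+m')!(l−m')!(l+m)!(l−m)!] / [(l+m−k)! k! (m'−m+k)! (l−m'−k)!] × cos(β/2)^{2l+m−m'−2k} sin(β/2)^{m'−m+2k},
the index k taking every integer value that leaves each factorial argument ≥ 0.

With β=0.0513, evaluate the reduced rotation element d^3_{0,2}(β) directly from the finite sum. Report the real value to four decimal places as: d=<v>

d=0.0036

d^3_{0,2}(β=0.0513) via Wigner's sum:
Half-angle: c=0.999671, s=0.025647. N=√(6·6·120·1)=65.726707
k∈{2,3} keeps every argument non-negative
  k=2: (−1)^0·65.7267/(12)·0.9997^4·0.0256^2 = +0.003598
  k=3: (−1)^1·65.7267/(12)·0.9997^2·0.0256^4 = -0.000002
d^3_{0,2}(0.0513) = +0.003598 -0.000002 = +0.003596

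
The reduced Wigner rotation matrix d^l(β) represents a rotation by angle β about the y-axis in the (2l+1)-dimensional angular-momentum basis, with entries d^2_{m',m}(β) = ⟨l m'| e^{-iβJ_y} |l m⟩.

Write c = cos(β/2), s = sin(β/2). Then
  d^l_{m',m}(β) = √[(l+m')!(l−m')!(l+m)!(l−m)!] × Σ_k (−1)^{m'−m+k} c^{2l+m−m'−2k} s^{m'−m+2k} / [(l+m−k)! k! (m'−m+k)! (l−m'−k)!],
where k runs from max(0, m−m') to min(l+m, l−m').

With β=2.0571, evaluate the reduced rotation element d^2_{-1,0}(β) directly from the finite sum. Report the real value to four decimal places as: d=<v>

d=-0.5060

d^2_{-1,0}(β=2.0571) via Wigner's sum:
Half-angle: c=0.516061, s=0.856552. N=√(1·6·2·2)=4.898979
Admissible k: 1..2 (factorial args all ≥0)
  k=1: (−1)^0·4.8990/(2)·0.5161^3·0.8566^1 = +0.288359
  k=2: (−1)^1·4.8990/(2)·0.5161^1·0.8566^3 = -0.794397
d^2_{-1,0}(2.0571) = +0.288359 -0.794397 = -0.506038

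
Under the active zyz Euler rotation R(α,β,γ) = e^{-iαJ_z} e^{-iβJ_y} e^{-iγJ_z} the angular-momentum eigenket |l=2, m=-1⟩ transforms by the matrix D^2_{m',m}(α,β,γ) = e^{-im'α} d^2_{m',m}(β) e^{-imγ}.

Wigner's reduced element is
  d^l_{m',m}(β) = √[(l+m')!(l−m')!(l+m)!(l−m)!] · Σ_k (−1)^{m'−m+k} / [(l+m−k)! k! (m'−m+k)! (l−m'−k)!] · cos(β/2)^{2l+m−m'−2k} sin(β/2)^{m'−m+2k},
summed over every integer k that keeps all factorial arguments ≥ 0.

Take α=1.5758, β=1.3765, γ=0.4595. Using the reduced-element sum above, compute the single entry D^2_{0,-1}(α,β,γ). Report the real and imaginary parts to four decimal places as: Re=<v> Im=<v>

Re=-0.2080 Im=-0.1029

D^2_{0,-1}(1.5758,1.3765,0.4595) = e^{-i·0·1.5758}·d^2_{0,-1}(1.3765)·e^{-i·-1·0.4595}. Compute d first:
Half-angle: c=0.772359, s=0.635187. N=√(2·2·1·6)=4.898979
Admissible k: 0..1 (factorial args all ≥0)
  k=0: (−1)^1·4.8990/(2)·0.7724^3·0.6352^1 = -0.716860
  k=1: (−1)^2·4.8990/(2)·0.7724^1·0.6352^3 = +0.484840
d^2_{0,-1}(1.3765) = -0.716860 +0.484840 = -0.232020
Phases: e^{-i·(0)·1.5758}=+1.000000+0.000000i, e^{-i·(-1)·0.4595}=+0.896274+0.443500i ⇒ D=-0.207953-0.102901i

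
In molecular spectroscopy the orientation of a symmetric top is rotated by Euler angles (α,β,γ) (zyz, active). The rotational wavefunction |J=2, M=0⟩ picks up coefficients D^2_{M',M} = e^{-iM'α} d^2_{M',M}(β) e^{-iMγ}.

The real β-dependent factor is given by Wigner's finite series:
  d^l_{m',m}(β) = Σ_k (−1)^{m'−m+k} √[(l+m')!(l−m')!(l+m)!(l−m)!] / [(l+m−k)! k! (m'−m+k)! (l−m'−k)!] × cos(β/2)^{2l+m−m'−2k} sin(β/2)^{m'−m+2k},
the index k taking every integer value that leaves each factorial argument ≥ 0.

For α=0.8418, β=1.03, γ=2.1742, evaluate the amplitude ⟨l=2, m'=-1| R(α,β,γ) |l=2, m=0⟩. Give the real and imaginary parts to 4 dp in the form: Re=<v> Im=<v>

Re=0.3601 Im=0.4032

Split into d^2_{-1,0}(β=1.03) × two z-phases.
With c≡cos(β/2)=0.870293 and s≡sin(β/2)=0.492535, N=[1·6·2·2]^{1/2}=4.898979
k∈{1,2} keeps every argument non-negative
  k=1: (−1)^0·4.8990/(2)·0.8703^3·0.4925^1 = +0.795259
  k=2: (−1)^1·4.8990/(2)·0.8703^1·0.4925^3 = -0.254713
d^2_{-1,0}(1.03) = +0.795259 -0.254713 = +0.540546
Phases: e^{-i·(-1)·0.8418}=+0.666121+0.745843i, e^{-i·(0)·2.1742}=+1.000000+0.000000i ⇒ D=+0.360069+0.403162i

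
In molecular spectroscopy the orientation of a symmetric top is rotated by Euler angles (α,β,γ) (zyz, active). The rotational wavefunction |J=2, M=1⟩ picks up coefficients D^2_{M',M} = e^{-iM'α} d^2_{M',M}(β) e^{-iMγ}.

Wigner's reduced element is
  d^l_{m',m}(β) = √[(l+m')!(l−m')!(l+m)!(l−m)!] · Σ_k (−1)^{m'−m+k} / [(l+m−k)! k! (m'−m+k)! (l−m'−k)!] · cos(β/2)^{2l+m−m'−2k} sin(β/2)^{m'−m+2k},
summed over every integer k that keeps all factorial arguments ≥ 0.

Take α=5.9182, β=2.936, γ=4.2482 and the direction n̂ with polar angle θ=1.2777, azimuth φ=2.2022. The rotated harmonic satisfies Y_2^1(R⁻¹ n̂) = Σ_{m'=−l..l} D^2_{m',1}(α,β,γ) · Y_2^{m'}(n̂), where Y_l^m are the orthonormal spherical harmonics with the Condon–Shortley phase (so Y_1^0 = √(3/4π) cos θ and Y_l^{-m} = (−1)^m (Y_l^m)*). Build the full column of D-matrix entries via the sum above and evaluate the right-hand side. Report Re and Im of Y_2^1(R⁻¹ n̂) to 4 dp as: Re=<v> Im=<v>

Re=-0.2731 Im=0.1443

Need the full column D^2_{m',1} for m'=−2..2 at α=5.9182, β=2.936, γ=4.2482.
cos(β/2)=0.102615, sin(β/2)=0.994721
d^2_{-2,1}: single k=3 term ⇒ +0.201998;  D = +0.053057+0.194905i
d^2_{-1,1}: k∈[2..3] ⇒ +0.031257 -0.979051 = -0.947794;  D = +0.093870-0.943134i
d^2_{0,1}: k∈[1..2] ⇒ +0.002633 -0.247396 = -0.244763;  D = +0.109580-0.218863i
d^2_{1,1}: k∈[0..1] ⇒ +0.000111 -0.031257 = -0.031146;  D = +0.022966-0.021039i
d^2_{2,1}: single k=0 term ⇒ -0.002150;  D = +0.001999-0.000791i
Y_2^{m'}(θ=1.2777,φ=2.2022) and Σ D·Y over m':
  (+0.0531+0.1949i)·(-0.1073+0.3374i)  (+0.0939-0.9431i)·(-0.1261-0.1725i)  (+0.1096-0.2189i)·(-0.2364+0.0000i)  (+0.0230-0.0210i)·(+0.1261-0.1725i)  (+0.0020-0.0008i)·(-0.1073-0.3374i)
Y_2^1(R⁻¹ n̂) = -0.273086+0.144289i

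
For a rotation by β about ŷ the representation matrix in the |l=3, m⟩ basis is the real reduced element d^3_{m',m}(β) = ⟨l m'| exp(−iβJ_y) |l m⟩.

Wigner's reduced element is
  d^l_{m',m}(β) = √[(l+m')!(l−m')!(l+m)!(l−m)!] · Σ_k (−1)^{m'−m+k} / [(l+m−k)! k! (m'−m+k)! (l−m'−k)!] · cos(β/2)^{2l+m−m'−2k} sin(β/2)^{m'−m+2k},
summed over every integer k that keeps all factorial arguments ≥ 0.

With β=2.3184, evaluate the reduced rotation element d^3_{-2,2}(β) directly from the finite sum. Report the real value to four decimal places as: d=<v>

d^3_{-2,2}(β=2.3184) via Wigner's sum:
c=cos(2.3184/2)=0.400073, s=sin(2.3184/2)=0.916483; N=√[1·120·120·1]=120.000000
k: max(0,(2)−(-2))=4 … min(3+(2),3−(-2))=5
  k=4: (−1)^0·120.0000/(24)·0.4001^2·0.9165^4 = +0.564607
  k=5: (−1)^1·120.0000/(120)·0.4001^0·0.9165^6 = -0.592581
d^3_{-2,2}(2.3184) = +0.564607 -0.592581 = -0.027973

d=-0.0280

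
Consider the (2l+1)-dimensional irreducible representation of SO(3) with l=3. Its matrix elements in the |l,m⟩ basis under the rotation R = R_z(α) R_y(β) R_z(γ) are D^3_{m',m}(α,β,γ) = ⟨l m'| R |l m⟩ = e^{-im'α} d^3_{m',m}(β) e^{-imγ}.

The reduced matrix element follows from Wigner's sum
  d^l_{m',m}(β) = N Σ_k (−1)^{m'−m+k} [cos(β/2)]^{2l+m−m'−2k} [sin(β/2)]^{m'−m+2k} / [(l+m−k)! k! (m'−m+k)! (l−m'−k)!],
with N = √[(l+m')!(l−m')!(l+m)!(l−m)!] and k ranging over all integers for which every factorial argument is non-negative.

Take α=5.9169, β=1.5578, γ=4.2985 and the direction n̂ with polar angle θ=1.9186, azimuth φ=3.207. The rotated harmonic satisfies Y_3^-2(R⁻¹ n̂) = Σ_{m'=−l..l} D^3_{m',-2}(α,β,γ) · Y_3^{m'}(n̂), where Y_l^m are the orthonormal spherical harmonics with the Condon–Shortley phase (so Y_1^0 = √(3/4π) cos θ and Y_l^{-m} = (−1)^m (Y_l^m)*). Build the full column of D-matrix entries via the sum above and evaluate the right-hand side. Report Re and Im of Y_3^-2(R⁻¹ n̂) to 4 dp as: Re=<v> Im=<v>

Re=0.1402 Im=0.1836

Need the full column D^3_{m',-2} for m'=−3..3 at α=5.9169, β=1.5578, γ=4.2985.
cos(β/2)=0.711687, sin(β/2)=0.702497
d^3_{-3,-2}: single k=1 term ⇒ +0.314170;  D = +0.109449+0.294489i
d^3_{-2,-2}: k∈[0..1] ⇒ +0.129937 -0.633016 = -0.503078;  D = +0.005256-0.503051i
d^3_{-1,-2}: k∈[0..1] ⇒ -0.405591 +0.790369 = +0.384778;  D = -0.141554+0.357794i
d^3_{0,-2}: k∈[0..1] ⇒ +0.693434 -0.675641 = +0.017792;  D = -0.012037+0.013103i
d^3_{1,-2}: k∈[0..1] ⇒ -0.790369 +0.385045 = -0.405324;  D = +0.362923-0.180485i
d^3_{2,-2}: k∈[0..1] ⇒ +0.616773 -0.120190 = +0.496584;  D = -0.494335+0.047207i
d^3_{3,-2}: single k=0 term ⇒ -0.298254;  D = +0.287363+0.079864i
Y_3^{m'}(θ=1.9186,φ=3.207) and Σ D·Y over m':
  (+0.1094+0.2945i)·(-0.3400+0.0676i)  (+0.0053-0.5031i)·(-0.3052+0.0402i)  (-0.1416+0.3578i)·(+0.1271-0.0083i)  (-0.0120+0.0131i)·(+0.3077+0.0000i)  (+0.3629-0.1805i)·(-0.1271-0.0083i)  (-0.4943+0.0472i)·(-0.3052-0.0402i)  (+0.2874+0.0799i)·(+0.3400+0.0676i)
Y_3^-2(R⁻¹ n̂) = +0.140235+0.183638i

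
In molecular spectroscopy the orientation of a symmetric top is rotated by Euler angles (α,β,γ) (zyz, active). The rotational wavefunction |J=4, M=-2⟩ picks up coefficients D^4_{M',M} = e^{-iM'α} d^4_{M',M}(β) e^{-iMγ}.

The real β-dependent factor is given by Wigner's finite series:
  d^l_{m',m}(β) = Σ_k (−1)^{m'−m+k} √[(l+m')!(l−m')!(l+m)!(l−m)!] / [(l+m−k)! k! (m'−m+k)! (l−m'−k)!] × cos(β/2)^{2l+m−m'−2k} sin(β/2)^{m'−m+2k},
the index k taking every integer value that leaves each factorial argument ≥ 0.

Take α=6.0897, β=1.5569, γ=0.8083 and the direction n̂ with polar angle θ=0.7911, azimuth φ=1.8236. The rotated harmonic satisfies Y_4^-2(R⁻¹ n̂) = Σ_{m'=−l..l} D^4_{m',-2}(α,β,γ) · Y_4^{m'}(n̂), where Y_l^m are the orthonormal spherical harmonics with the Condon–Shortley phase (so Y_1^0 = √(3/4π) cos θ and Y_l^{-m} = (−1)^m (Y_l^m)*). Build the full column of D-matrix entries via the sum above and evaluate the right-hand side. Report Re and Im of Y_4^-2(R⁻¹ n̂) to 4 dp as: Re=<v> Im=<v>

Need the full column D^4_{m',-2} for m'=−4..4 at α=6.0897, β=1.5569, γ=0.8083.
cos(β/2)=0.712003, sin(β/2)=0.702177
d^4_{-4,-2}: single k=2 term ⇒ +0.339908;  D = +0.226202+0.253713i
d^4_{-3,-2}: k∈[1..2] ⇒ +0.243715 -0.711104 = -0.467389;  D = -0.238154-0.402163i
d^4_{-2,-2}: k∈[0..2] ⇒ +0.066047 -0.770840 +0.937138 = +0.232345;  D = +0.077740+0.218954i
d^4_{-1,-2}: k∈[0..2] ⇒ -0.276347 +1.343859 -0.871349 = +0.196164;  D = +0.028865+0.194029i
d^4_{0,-2}: k∈[0..2] ⇒ +0.609402 -1.580528 +0.576452 = -0.394674;  D = +0.018071-0.394260i
d^4_{1,-2}: k∈[0..2] ⇒ -0.895906 +1.307023 -0.254239 = +0.156878;  D = -0.037182+0.152408i
d^4_{2,-2}: k∈[0..2] ⇒ +0.937138 -0.729160 +0.059098 = +0.267076;  D = -0.112009+0.242453i
d^4_{3,-2}: k∈[0..1] ⇒ -0.691612 +0.224218 = -0.467394;  D = +0.273948-0.378694i
d^4_{4,-2}: single k=0 term ⇒ +0.321529;  D = -0.235029+0.219414i
Y_4^{m'}(θ=0.7911,φ=1.8236) and Σ D·Y over m':
  (+0.2262+0.2537i)·(+0.0601-0.0959i)  (-0.2382-0.4022i)·(+0.2177+0.2297i)  (+0.0777+0.2190i)·(-0.3641+0.2016i)  (+0.0289+0.1940i)·(-0.0272-0.1054i)  (+0.0181-0.3943i)·(-0.3467+0.0000i)  (-0.0372+0.1524i)·(+0.0272-0.1054i)  (-0.1120+0.2425i)·(-0.3641-0.2016i)  (+0.2739-0.3787i)·(-0.2177+0.2297i)  (-0.2350+0.2194i)·(+0.0601+0.0959i)
Y_4^-2(R⁻¹ n̂) = +0.116339-0.006017i

Re=0.1163 Im=-0.0060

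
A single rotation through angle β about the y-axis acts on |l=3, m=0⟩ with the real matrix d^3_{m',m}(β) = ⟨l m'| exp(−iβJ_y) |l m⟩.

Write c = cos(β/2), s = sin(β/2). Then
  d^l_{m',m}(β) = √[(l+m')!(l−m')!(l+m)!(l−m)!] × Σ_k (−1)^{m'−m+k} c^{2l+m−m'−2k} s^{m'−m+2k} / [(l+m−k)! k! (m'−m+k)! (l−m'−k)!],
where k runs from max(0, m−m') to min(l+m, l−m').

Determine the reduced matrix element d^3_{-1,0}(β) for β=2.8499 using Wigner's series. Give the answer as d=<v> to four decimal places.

d^3_{-1,0}(β=2.8499) via Wigner's sum:
Half-angle: c=0.145330, s=0.989383. N=√(2·24·6·6)=41.569219
The bounds max(0,m−m')=1 and min(l+m,l−m')=3 give 3 terms
  k=1: (−1)^0·41.5692/(12)·0.1453^5·0.9894^1 = +0.000222
  k=2: (−1)^1·41.5692/(4)·0.1453^3·0.9894^3 = -0.030894
  k=3: (−1)^2·41.5692/(12)·0.1453^1·0.9894^5 = +0.477274
d^3_{-1,0}(2.8499) = +0.000222 -0.030894 +0.477274 = +0.446603

d=0.4466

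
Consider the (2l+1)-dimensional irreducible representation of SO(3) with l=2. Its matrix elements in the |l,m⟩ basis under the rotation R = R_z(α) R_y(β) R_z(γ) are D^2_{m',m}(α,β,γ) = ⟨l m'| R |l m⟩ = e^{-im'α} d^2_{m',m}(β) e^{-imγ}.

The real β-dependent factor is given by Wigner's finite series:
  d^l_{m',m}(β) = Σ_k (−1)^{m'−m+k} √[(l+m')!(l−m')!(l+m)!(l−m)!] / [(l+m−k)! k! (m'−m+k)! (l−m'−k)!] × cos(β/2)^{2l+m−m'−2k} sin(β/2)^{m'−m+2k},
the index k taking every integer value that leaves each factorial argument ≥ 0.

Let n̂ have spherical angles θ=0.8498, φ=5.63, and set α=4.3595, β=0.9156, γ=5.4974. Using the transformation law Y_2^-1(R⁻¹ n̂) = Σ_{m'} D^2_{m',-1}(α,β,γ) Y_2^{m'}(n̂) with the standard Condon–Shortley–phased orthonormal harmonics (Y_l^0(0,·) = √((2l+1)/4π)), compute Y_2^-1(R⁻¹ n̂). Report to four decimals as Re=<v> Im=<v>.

Re=-0.3494 Im=-0.1040

Need the full column D^2_{m',-1} for m'=−2..2 at α=4.3595, β=0.9156, γ=5.4974.
cos(β/2)=0.897027, sin(β/2)=0.441976
d^2_{-2,-1}: single k=1 term ⇒ +0.638036;  D = -0.050501+0.636034i
d^2_{-1,-1}: k∈[0..1] ⇒ +0.647474 -0.471551 = +0.175922;  D = -0.159751-0.073676i
d^2_{0,-1}: k∈[0..1] ⇒ -0.781431 +0.189704 = -0.591727;  D = -0.418252+0.418576i
d^2_{1,-1}: k∈[0..1] ⇒ +0.471551 -0.038159 = +0.433393;  D = +0.181809+0.393414i
d^2_{2,-1}: single k=0 term ⇒ -0.154893;  D = +0.154397-0.012379i
Y_2^{m'}(θ=0.8498,φ=5.63) and Σ D·Y over m':
  (-0.0505+0.6360i)·(+0.0570+0.2104i)  (-0.1598-0.0737i)·(+0.3042+0.2328i)  (-0.4183+0.4186i)·(+0.0969+0.0000i)  (+0.1818+0.3934i)·(-0.3042+0.2328i)  (+0.1544-0.0124i)·(+0.0570-0.2104i)
Y_2^-1(R⁻¹ n̂) = -0.349374-0.103971i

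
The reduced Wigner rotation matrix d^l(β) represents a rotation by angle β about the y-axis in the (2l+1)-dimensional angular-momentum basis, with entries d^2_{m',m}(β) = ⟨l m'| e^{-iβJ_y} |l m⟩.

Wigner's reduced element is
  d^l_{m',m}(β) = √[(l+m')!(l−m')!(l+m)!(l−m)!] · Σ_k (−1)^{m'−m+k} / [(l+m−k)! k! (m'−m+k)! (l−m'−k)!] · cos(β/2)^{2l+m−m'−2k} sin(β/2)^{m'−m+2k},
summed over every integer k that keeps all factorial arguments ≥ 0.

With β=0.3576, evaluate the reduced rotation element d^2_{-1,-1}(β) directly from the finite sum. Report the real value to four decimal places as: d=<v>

d^2_{-1,-1}(β=0.3576) via Wigner's sum:
With c≡cos(β/2)=0.984058 and s≡sin(β/2)=0.177849, N=[1·6·1·6]^{1/2}=6.000000
The bounds max(0,m−m')=0 and min(l+m,l−m')=1 give 2 terms
  k=0: (−1)^0·6.0000/(6)·0.9841^4·0.1778^0 = +0.937740
  k=1: (−1)^1·6.0000/(2)·0.9841^2·0.1778^2 = -0.091889
d^2_{-1,-1}(0.3576) = +0.937740 -0.091889 = +0.845851

d=0.8459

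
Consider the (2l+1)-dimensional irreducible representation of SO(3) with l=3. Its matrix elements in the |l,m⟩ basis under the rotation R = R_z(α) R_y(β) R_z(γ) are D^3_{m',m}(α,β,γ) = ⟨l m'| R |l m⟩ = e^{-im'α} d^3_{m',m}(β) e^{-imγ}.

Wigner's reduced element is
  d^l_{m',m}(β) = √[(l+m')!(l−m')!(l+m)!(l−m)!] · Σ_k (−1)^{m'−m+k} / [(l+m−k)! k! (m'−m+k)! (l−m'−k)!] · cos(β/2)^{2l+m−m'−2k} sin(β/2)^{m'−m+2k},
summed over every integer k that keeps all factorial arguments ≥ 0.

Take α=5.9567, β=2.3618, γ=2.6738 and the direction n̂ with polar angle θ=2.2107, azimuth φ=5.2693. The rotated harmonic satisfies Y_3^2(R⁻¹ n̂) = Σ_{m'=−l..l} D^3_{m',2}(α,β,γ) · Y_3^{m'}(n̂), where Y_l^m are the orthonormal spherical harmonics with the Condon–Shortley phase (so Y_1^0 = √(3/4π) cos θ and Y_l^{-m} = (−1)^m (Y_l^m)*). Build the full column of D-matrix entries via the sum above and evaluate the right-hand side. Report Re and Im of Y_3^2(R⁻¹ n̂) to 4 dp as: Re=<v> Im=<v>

Re=-0.1501 Im=-0.1719

Need the full column D^3_{m',2} for m'=−3..3 at α=5.9567, β=2.3618, γ=2.6738.
cos(β/2)=0.380093, sin(β/2)=0.924948
d^3_{-3,2}: single k=5 term ⇒ +0.630308;  D = +0.629701-0.027643i
d^3_{-2,2}: k∈[4..5] ⇒ +0.528712 -0.626189 = -0.097477;  D = -0.093610-0.027183i
d^3_{-1,2}: k∈[3..4] ⇒ +0.274821 -0.813724 = -0.538902;  D = -0.441988-0.308322i
d^3_{0,2}: k∈[2..3] ⇒ +0.097803 -0.579175 = -0.481371;  D = -0.285620-0.387478i
d^3_{1,2}: k∈[1..2] ⇒ +0.023204 -0.274821 = -0.251617;  D = -0.076453-0.239721i
d^3_{2,2}: k∈[0..1] ⇒ +0.003015 -0.089282 = -0.086266;  D = +0.001532-0.086253i
d^3_{3,2}: single k=0 term ⇒ -0.017974;  D = +0.006066-0.016919i
Y_3^{m'}(θ=2.2107,φ=5.2693) and Σ D·Y over m':
  (+0.6297-0.0276i)·(-0.2143+0.0215i)  (-0.0936-0.0272i)·(+0.1733-0.3524i)  (-0.4420-0.3083i)·(+0.1073+0.1723i)  (-0.2856-0.3875i)·(+0.2712+0.0000i)  (-0.0765-0.2397i)·(-0.1073+0.1723i)  (+0.0015-0.0863i)·(+0.1733+0.3524i)  (+0.0061-0.0169i)·(+0.2143+0.0215i)
Y_3^2(R⁻¹ n̂) = -0.150083-0.171933i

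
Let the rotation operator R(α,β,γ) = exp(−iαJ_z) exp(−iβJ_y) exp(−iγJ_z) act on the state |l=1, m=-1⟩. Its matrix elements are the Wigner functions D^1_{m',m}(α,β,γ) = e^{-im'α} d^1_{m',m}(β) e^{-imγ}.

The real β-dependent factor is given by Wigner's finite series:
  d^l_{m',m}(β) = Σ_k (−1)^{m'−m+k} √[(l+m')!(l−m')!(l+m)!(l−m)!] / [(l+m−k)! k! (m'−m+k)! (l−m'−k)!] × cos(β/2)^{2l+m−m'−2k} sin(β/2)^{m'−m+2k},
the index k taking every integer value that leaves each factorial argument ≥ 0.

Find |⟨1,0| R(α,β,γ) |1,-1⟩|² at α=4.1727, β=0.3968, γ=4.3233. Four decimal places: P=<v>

D^1_{0,-1}(4.1727,0.3968,4.3233) = e^{-i·0·4.1727}·d^1_{0,-1}(0.3968)·e^{-i·-1·4.3233}. Compute d first:
With c≡cos(β/2)=0.980383 and s≡sin(β/2)=0.197101, N=[1·1·1·2]^{1/2}=1.414214
The bounds max(0,m−m')=0 and min(l+m,l−m')=0 give 1 term
  k=0: (−1)^1·1.4142/(1)·0.9804^1·0.1971^1 = -0.273275
d^1_{0,-1}(0.3968) = -0.273275
|D^1_{0,-1}|² = |d^1_{0,-1}(β)|² = (-0.273275)² = 0.074679 (the z-rotation phases have unit modulus)

P=0.0747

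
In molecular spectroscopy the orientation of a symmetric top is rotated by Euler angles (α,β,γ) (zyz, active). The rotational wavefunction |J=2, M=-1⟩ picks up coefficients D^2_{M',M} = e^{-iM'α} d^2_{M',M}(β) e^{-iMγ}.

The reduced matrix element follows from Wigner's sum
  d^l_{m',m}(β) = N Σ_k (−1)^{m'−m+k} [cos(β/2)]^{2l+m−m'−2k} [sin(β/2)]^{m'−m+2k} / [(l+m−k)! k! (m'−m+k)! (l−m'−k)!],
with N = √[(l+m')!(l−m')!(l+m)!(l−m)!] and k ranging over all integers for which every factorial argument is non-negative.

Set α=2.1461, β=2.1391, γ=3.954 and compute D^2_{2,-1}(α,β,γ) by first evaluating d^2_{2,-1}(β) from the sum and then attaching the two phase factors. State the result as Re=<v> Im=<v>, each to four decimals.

D^2_{2,-1}(2.1461,2.1391,3.954) = e^{-i·2·2.1461}·d^2_{2,-1}(2.1391)·e^{-i·-1·3.954}. Compute d first:
c=cos(2.1391/2)=0.480519, s=sin(2.1391/2)=0.876984; N=√[24·1·1·6]=12.000000
k: max(0,(-1)−(2))=0 … min(2+(-1),2−(2))=0
  k=0: (−1)^3·12.0000/(6)·0.4805^1·0.8770^3 = -0.648210
d^2_{2,-1}(2.1391) = -0.648210
D = (-0.407933+0.913012i)·(-0.648210)·(-0.687753-0.725945i) = -0.611492+0.215069i

Re=-0.6115 Im=0.2151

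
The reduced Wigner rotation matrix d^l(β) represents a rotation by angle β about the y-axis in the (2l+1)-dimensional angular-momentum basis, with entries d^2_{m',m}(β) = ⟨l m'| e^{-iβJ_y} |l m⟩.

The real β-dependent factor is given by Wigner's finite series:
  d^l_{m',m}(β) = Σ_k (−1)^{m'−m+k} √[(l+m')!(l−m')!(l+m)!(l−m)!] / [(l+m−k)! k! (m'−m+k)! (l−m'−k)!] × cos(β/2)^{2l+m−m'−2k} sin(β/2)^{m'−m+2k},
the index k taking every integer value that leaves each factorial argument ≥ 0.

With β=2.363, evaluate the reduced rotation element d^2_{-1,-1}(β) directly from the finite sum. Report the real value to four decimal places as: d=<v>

d=-0.3491

d^2_{-1,-1}(β=2.363) via Wigner's sum:
With c≡cos(β/2)=0.379537 and s≡sin(β/2)=0.925176, N=[1·6·1·6]^{1/2}=6.000000
k: max(0,(-1)−(-1))=0 … min(2+(-1),2−(-1))=1
  k=0: (−1)^0·6.0000/(6)·0.3795^4·0.9252^0 = +0.020750
  k=1: (−1)^1·6.0000/(2)·0.3795^2·0.9252^2 = -0.369896
d^2_{-1,-1}(2.363) = +0.020750 -0.369896 = -0.349146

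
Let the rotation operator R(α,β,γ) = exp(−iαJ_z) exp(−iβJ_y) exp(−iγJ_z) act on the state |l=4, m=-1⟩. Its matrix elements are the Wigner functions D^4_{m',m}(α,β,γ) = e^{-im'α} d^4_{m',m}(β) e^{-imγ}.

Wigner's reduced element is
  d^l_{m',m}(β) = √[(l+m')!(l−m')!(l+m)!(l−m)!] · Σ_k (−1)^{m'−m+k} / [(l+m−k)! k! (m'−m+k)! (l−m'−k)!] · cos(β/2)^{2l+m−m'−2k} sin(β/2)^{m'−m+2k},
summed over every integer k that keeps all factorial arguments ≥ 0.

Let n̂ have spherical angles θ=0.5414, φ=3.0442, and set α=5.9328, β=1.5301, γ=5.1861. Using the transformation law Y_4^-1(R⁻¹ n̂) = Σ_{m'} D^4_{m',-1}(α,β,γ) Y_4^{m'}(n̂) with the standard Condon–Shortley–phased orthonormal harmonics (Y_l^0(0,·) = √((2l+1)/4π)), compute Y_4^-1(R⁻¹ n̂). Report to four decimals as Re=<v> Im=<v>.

Need the full column D^4_{m',-1} for m'=−4..4 at α=5.9328, β=1.5301, γ=5.1861.
cos(β/2)=0.721348, sin(β/2)=0.692573
d^4_{-4,-1}: single k=3 term ⇒ +0.485528;  D = -0.388578-0.291109i
d^4_{-3,-1}: k∈[2..3] ⇒ +0.536376 -0.824062 = -0.287686;  D = +0.157044+0.241041i
d^4_{-2,-1}: k∈[1..3] ⇒ +0.298617 -1.376342 +0.845818 = -0.231907;  D = +0.052205+0.225954i
d^4_{-1,-1}: k∈[0..3] ⇒ +0.073309 -1.013656 +1.868798 -0.574226 = +0.354225;  D = +0.043574-0.351535i
d^4_{0,-1}: k∈[0..3] ⇒ -0.314770 +1.740950 -1.604827 +0.246558 = +0.067911;  D = +0.030981-0.060433i
d^4_{1,-1}: k∈[0..3] ⇒ +0.675770 -1.868798 +0.861339 -0.052933 = -0.384621;  D = -0.282287+0.261242i
d^4_{2,-1}: k∈[0..2] ⇒ -0.917561 +1.268727 -0.233905 = +0.117260;  D = +0.108172-0.045265i
d^4_{3,-1}: k∈[0..1] ⇒ +0.824062 -0.455778 = +0.368285;  D = +0.367896-0.016909i
d^4_{4,-1}: single k=0 term ⇒ -0.447565;  D = -0.426981-0.134168i
Y_4^{m'}(θ=0.5414,φ=3.0442) and Σ D·Y over m':
  (-0.3886-0.2911i)·(+0.0289+0.0119i)  (+0.1570+0.2410i)·(-0.1406-0.0423i)  (+0.0522+0.2260i)·(+0.3609+0.0712i)  (+0.0436-0.3515i)·(-0.4452-0.0435i)  (+0.0310-0.0604i)·(-0.0163+0.0000i)  (-0.2823+0.2612i)·(+0.4452-0.0435i)  (+0.1082-0.0453i)·(+0.3609-0.0712i)  (+0.3679-0.0169i)·(+0.1406-0.0423i)  (-0.4270-0.1342i)·(+0.0289-0.0119i)
Y_4^-1(R⁻¹ n̂) = -0.093504+0.275129i

Re=-0.0935 Im=0.2751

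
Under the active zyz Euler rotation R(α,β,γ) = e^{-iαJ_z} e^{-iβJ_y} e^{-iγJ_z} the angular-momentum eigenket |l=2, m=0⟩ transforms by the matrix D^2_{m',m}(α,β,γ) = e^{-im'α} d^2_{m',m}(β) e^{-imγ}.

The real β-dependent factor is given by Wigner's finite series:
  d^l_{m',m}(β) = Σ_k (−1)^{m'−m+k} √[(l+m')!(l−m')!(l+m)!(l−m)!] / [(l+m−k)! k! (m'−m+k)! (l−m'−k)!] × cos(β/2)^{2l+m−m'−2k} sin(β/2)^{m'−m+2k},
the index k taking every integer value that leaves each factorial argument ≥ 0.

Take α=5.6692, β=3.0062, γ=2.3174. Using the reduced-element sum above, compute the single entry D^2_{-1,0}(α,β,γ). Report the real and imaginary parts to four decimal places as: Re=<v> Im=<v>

Re=-0.1339 Im=0.0944

Split into d^2_{-1,0}(β=3.0062) × two z-phases.
With c≡cos(β/2)=0.067645 and s≡sin(β/2)=0.997709, N=[1·6·2·2]^{1/2}=4.898979
Admissible k: 1..2 (factorial args all ≥0)
  k=1: (−1)^0·4.8990/(2)·0.0676^3·0.9977^1 = +0.000756
  k=2: (−1)^1·4.8990/(2)·0.0676^1·0.9977^3 = -0.164559
d^2_{-1,0}(3.0062) = +0.000756 -0.164559 = -0.163802
Attach z-rotation phases: D = e^{-i(-1)(5.6692)}·(-0.163802)·e^{-i(0)(2.3174)} = -0.133885+0.094371i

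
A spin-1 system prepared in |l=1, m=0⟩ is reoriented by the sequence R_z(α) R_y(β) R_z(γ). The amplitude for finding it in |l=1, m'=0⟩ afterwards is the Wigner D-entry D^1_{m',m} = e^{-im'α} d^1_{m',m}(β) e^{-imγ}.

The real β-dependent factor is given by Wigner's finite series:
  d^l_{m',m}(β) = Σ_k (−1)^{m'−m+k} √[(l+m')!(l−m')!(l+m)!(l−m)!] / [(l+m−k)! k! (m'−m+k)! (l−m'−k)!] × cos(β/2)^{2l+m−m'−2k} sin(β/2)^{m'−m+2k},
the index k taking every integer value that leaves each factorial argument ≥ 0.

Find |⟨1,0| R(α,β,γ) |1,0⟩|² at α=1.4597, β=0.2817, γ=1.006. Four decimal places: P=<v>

D^1_{0,0}(1.4597,0.2817,1.006) = e^{-i·0·1.4597}·d^1_{0,0}(0.2817)·e^{-i·0·1.006}. Compute d first:
Half-angle: c=0.990097, s=0.140385. N=√(1·1·1·1)=1.000000
The bounds max(0,m−m')=0 and min(l+m,l−m')=1 give 2 terms
  k=0: (−1)^0·1.0000/(1)·0.9901^2·0.1404^0 = +0.980292
  k=1: (−1)^1·1.0000/(1)·0.9901^0·0.1404^2 = -0.019708
d^1_{0,0}(0.2817) = +0.980292 -0.019708 = +0.960584
|D^1_{0,0}|² = |d^1_{0,0}(β)|² = (+0.960584)² = 0.922722 (the z-rotation phases have unit modulus)

P=0.9227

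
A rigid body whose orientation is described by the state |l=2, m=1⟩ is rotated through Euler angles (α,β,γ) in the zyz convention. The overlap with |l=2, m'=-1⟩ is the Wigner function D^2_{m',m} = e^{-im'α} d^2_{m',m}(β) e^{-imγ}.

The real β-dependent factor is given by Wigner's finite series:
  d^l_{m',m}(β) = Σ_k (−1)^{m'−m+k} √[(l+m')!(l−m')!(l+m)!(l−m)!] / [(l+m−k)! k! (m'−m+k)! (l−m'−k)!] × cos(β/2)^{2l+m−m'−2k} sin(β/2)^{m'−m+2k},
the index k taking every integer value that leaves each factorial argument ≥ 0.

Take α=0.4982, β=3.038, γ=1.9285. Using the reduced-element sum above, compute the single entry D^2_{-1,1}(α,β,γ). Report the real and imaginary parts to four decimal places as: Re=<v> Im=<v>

Split into d^2_{-1,1}(β=3.038) × two z-phases.
With c≡cos(β/2)=0.051773 and s≡sin(β/2)=0.998659, N=[1·6·6·1]^{1/2}=6.000000
Admissible k: 2..3 (factorial args all ≥0)
  k=2: (−1)^0·6.0000/(2)·0.0518^2·0.9987^2 = +0.008020
  k=3: (−1)^1·6.0000/(6)·0.0518^0·0.9987^4 = -0.994646
d^2_{-1,1}(3.038) = +0.008020 -0.994646 = -0.986626
D = (+0.878444+0.477845i)·(-0.986626)·(-0.350124-0.936703i) = -0.138162+0.976905i

Re=-0.1382 Im=0.9769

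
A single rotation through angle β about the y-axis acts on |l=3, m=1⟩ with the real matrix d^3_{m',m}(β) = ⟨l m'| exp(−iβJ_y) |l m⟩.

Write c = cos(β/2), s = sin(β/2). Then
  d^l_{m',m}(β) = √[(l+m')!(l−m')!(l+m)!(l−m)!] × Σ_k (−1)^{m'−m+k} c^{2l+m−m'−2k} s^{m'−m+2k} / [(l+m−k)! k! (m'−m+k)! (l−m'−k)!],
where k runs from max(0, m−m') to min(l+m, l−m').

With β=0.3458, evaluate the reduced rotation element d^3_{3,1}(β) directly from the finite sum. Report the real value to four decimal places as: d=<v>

d^3_{3,1}(β=0.3458) via Wigner's sum:
Half-angle: c=0.985090, s=0.172040. N=√(720·1·24·2)=185.903201
The bounds max(0,m−m')=0 and min(l+m,l−m')=0 give 1 term
  k=0: (−1)^2·185.9032/(48)·0.9851^4·0.1720^2 = +0.107946
d^3_{3,1}(0.3458) = +0.107946

d=0.1079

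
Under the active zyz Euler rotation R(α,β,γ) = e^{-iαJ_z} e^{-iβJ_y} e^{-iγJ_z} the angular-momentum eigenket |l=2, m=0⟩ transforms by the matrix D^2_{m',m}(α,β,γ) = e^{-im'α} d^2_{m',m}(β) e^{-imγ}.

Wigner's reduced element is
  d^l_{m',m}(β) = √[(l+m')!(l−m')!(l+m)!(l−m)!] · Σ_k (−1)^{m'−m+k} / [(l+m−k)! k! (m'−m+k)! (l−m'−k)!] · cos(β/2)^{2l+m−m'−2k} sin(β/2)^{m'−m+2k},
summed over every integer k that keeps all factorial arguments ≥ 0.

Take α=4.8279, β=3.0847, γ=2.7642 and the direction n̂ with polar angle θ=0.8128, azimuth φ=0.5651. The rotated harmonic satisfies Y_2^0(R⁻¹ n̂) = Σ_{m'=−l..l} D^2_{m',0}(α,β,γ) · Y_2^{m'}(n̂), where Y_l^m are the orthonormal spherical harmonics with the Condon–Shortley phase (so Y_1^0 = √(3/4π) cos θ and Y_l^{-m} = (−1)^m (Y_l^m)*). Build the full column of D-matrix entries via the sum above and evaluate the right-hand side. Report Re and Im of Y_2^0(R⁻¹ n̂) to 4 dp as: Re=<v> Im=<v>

Re=0.1539 Im=0.0000

Need the full column D^2_{m',0} for m'=−2..2 at α=4.8279, β=3.0847, γ=2.7642.
cos(β/2)=0.028442, sin(β/2)=0.999595
d^2_{-2,0}: single k=2 term ⇒ +0.001980;  D = -0.001927-0.000453i
d^2_{-1,0}: k∈[1..2] ⇒ +0.000056 -0.069585 = -0.069529;  D = -0.008013+0.069065i
d^2_{0,0}: k∈[0..2] ⇒ +0.000001 -0.003233 +0.998383 = +0.995150;  D = +0.995150+0.000000i
d^2_{1,0}: k∈[0..1] ⇒ -0.000056 +0.069585 = +0.069529;  D = +0.008013+0.069065i
d^2_{2,0}: single k=0 term ⇒ +0.001980;  D = -0.001927+0.000453i
Y_2^{m'}(θ=0.8128,φ=0.5651) and Σ D·Y over m':
  (-0.0019-0.0005i)·(+0.0869-0.1843i)  (-0.0080+0.0691i)·(+0.3257-0.2065i)  (+0.9952+0.0000i)·(+0.1318+0.0000i)  (+0.0080+0.0691i)·(-0.3257-0.2065i)  (-0.0019+0.0005i)·(+0.0869+0.1843i)
Y_2^0(R⁻¹ n̂) = +0.153950-0.000000i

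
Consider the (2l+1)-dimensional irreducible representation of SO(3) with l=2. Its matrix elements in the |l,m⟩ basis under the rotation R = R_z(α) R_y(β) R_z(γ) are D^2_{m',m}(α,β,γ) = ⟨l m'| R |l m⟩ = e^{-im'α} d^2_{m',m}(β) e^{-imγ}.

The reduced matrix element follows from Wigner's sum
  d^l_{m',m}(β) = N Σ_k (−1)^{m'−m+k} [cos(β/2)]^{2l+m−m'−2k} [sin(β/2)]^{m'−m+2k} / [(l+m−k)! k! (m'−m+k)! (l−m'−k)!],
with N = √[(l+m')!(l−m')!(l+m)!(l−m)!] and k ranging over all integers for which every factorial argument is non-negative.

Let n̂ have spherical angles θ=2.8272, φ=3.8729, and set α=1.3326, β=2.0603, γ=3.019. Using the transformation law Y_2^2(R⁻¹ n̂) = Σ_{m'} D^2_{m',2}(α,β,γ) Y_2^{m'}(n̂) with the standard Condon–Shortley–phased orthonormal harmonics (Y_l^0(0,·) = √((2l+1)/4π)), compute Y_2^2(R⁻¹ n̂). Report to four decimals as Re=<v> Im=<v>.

Re=0.3018 Im=0.2092

Need the full column D^2_{m',2} for m'=−2..2 at α=1.3326, β=2.0603, γ=3.019.
cos(β/2)=0.514690, sin(β/2)=0.857376
d^2_{-2,2}: single k=4 term ⇒ +0.540363;  D = -0.525984+0.123826i
d^2_{-1,2}: single k=3 term ⇒ +0.648769;  D = -0.004534+0.648753i
d^2_{0,2}: single k=2 term ⇒ +0.476991;  D = +0.462725+0.115783i
d^2_{1,2}: single k=1 term ⇒ +0.233797;  D = +0.108663-0.207011i
d^2_{2,2}: single k=0 term ⇒ +0.070175;  D = -0.052685-0.046356i
Y_2^{m'}(θ=2.8272,φ=3.8729) and Σ D·Y over m':
  (-0.5260+0.1238i)·(+0.0040-0.0367i)  (-0.0045+0.6488i)·(+0.1691-0.1517i)  (+0.4627+0.1158i)·(+0.5403+0.0000i)  (+0.1087-0.2070i)·(-0.1691-0.1517i)  (-0.0527-0.0464i)·(+0.0040+0.0367i)
Y_2^2(R⁻¹ n̂) = +0.301836+0.209158i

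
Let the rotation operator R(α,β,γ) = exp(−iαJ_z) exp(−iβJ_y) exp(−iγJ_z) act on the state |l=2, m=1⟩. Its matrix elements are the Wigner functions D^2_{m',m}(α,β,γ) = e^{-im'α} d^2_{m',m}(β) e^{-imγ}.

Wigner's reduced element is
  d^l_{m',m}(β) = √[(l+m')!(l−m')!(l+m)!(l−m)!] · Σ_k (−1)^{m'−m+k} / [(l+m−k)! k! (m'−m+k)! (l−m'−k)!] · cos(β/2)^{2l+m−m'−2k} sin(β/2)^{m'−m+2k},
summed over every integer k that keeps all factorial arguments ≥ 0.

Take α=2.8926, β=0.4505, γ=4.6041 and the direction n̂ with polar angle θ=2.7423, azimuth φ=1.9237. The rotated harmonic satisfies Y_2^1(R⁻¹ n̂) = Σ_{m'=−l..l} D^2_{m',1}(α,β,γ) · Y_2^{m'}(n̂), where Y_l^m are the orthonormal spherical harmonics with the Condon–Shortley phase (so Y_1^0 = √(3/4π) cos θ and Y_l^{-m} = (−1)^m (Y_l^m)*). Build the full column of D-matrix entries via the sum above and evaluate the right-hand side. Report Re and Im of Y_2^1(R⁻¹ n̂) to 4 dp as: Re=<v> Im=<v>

Re=0.1438 Im=0.3573

Need the full column D^2_{m',1} for m'=−2..2 at α=2.8926, β=0.4505, γ=4.6041.
cos(β/2)=0.974738, sin(β/2)=0.223350
d^2_{-2,1}: single k=3 term ⇒ +0.021721;  D = +0.008252+0.020092i
d^2_{-1,1}: k∈[2..3] ⇒ +0.142190 -0.002489 = +0.139702;  D = -0.019592-0.138321i
d^2_{0,1}: k∈[1..2] ⇒ +0.506671 -0.026602 = +0.480068;  D = -0.051885+0.477256i
d^2_{1,1}: k∈[0..1] ⇒ +0.902718 -0.142190 = +0.760528;  D = +0.265979-0.712501i
d^2_{2,1}: single k=0 term ⇒ -0.413695;  D = +0.235727-0.339965i
Y_2^{m'}(θ=2.7423,φ=1.9237) and Σ D·Y over m':
  (+0.0083+0.0201i)·(-0.0444+0.0379i)  (-0.0196-0.1383i)·(+0.0956+0.2597i)  (-0.0519+0.4773i)·(+0.4878+0.0000i)  (+0.2660-0.7125i)·(-0.0956+0.2597i)  (+0.2357-0.3400i)·(-0.0444-0.0379i)
Y_2^1(R⁻¹ n̂) = +0.143831+0.357286i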